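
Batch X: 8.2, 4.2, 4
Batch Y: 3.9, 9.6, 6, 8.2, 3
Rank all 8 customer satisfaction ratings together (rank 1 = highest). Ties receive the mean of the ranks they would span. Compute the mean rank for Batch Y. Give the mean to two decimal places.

Sorted (descending): 9.6, 8.2, 8.2, 6, 4.2, 4, 3.9, 3
The 2 values of 8.2 occupy positions 2–3 → average rank (2+3)/2 = 2.5.
Batch Y values → pooled ranks: 3.9→7, 9.6→1, 6→4, 8.2→2.5, 3→8
Mean rank = (7 + 1 + 4 + 2.5 + 8) / 5 = 4.50

4.50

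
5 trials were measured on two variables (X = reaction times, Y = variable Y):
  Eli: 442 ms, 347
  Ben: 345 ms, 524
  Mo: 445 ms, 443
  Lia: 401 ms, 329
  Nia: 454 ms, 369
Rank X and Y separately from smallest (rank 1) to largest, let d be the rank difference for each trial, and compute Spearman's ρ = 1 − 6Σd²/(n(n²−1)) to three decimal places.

Ranks of variable 1: 3, 1, 4, 2, 5
Ranks of variable 2: 2, 5, 4, 1, 3
d = r₁ − r₂: 1, -4, 0, 1, 2
d²: 1, 16, 0, 1, 4; Σd² = 22
ρ = 1 − 6·22/(5·24) = 1 − 132/120 = -0.100

-0.100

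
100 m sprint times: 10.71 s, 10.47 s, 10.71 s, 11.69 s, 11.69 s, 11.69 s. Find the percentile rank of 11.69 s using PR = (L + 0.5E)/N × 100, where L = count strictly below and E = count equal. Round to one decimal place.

75.0

N = 6.
Strictly below 11.69: 3. Equal to 11.69: 3.
PR = (3 + 0.5·3)/6 × 100 = 75.0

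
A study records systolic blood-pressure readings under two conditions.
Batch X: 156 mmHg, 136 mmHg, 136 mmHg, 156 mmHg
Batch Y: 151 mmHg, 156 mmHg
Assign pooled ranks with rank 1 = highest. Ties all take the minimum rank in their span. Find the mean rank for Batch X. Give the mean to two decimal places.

3.00

Sorted (descending): 156, 156, 156, 151, 136, 136
The 3 values of 156 occupy positions 1–3 → each gets rank 1.
The 2 values of 136 occupy positions 5–6 → each gets rank 5.
Batch X values → pooled ranks: 156→1, 136→5, 136→5, 156→1
Mean rank = (1 + 5 + 5 + 1) / 4 = 3.00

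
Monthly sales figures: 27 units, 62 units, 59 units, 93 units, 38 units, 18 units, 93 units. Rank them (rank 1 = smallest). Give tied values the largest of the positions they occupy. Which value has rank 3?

Sorted (ascending): 18, 27, 38, 59, 62, 93, 93
The 2 values of 93 occupy positions 6–7 → each gets rank 7.
Rank 3 → value 38.

38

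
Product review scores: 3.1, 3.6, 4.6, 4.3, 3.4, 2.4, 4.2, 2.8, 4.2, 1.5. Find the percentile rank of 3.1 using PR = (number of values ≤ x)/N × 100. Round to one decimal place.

N = 10.
Strictly below 3.1: 3. Equal to 3.1: 1.
PR = 4/10 × 100 = 40.0

40.0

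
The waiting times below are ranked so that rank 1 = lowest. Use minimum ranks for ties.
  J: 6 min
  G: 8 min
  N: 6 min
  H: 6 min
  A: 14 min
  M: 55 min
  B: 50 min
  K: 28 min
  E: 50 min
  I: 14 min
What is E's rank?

8

Sorted (ascending): 6, 6, 6, 8, 14, 14, 28, 50, 50, 55
The 3 values of 6 occupy positions 1–3 → each gets rank 1.
The 2 values of 14 occupy positions 5–6 → each gets rank 5.
The 2 values of 50 occupy positions 8–9 → each gets rank 8.
E has value 50 min → rank 8.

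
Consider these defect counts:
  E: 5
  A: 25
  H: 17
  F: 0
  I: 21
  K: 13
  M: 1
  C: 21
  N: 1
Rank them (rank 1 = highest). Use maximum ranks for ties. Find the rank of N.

8

Sorted (descending): 25, 21, 21, 17, 13, 5, 1, 1, 0
The 2 values of 21 occupy positions 2–3 → each gets rank 3.
The 2 values of 1 occupy positions 7–8 → each gets rank 8.
N has value 1 → rank 8.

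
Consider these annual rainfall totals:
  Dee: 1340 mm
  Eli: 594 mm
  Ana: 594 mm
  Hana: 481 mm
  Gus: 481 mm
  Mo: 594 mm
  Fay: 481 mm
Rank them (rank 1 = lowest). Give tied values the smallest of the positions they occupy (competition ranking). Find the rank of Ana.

4

Sorted (ascending): 481, 481, 481, 594, 594, 594, 1340
The 3 values of 481 occupy positions 1–3 → each gets rank 1.
The 3 values of 594 occupy positions 4–6 → each gets rank 4.
Ana has value 594 mm → rank 4.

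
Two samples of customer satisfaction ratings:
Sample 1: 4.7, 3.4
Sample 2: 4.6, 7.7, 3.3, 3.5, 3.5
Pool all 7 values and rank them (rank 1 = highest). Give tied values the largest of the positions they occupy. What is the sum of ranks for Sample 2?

21

Sorted (descending): 7.7, 4.7, 4.6, 3.5, 3.5, 3.4, 3.3
The 2 values of 3.5 occupy positions 4–5 → each gets rank 5.
Sample 2 values → pooled ranks: 4.6→3, 7.7→1, 3.3→7, 3.5→5, 3.5→5
Rank sum = 3 + 1 + 7 + 5 + 5 = 21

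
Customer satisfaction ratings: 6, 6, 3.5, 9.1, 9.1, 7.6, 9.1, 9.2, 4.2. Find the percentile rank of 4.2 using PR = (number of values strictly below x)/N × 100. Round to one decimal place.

11.1

N = 9.
Strictly below 4.2: 1. Equal to 4.2: 1.
PR = 1/9 × 100 = 11.1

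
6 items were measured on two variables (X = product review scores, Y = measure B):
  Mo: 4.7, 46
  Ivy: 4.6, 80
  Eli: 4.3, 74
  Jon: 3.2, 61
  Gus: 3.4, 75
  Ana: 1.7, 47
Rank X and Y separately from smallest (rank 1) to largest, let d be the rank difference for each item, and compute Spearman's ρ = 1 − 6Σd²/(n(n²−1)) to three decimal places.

Ranks of variable 1: 6, 5, 4, 2, 3, 1
Ranks of variable 2: 1, 6, 4, 3, 5, 2
d = r₁ − r₂: 5, -1, 0, -1, -2, -1
d²: 25, 1, 0, 1, 4, 1; Σd² = 32
ρ = 1 − 6·32/(6·35) = 1 − 192/210 = 0.086

0.086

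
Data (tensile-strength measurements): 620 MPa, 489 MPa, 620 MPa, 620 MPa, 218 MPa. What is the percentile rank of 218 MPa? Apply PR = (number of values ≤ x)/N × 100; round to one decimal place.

20.0

N = 5.
Strictly below 218: 0. Equal to 218: 1.
PR = 1/5 × 100 = 20.0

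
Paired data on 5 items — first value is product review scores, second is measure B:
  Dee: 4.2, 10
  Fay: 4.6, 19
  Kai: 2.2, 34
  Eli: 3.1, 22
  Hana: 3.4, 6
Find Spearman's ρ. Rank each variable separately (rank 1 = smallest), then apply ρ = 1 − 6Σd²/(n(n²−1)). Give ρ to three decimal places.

Ranks of variable 1: 4, 5, 1, 2, 3
Ranks of variable 2: 2, 3, 5, 4, 1
d = r₁ − r₂: 2, 2, -4, -2, 2
d²: 4, 4, 16, 4, 4; Σd² = 32
ρ = 1 − 6·32/(5·24) = 1 − 192/120 = -0.600

-0.600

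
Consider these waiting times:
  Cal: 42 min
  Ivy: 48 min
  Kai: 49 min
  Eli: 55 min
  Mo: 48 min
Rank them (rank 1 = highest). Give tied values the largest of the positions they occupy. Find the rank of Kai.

2

Sorted (descending): 55, 49, 48, 48, 42
The 2 values of 48 occupy positions 3–4 → each gets rank 4.
Kai has value 49 min → rank 2.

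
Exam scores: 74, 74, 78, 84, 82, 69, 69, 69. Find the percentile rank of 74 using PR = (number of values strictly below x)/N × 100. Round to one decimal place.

37.5

N = 8.
Strictly below 74: 3. Equal to 74: 2.
PR = 3/8 × 100 = 37.5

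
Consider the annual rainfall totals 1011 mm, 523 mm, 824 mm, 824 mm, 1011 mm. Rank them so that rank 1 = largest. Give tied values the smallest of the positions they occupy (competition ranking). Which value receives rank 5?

Sorted (descending): 1011, 1011, 824, 824, 523
The 2 values of 1011 occupy positions 1–2 → each gets rank 1.
The 2 values of 824 occupy positions 3–4 → each gets rank 3.
Rank 5 → value 523.

523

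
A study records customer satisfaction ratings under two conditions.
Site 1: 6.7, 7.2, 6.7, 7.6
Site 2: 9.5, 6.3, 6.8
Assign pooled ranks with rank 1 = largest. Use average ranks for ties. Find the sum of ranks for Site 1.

16

Sorted (descending): 9.5, 7.6, 7.2, 6.8, 6.7, 6.7, 6.3
The 2 values of 6.7 occupy positions 5–6 → average rank (5+6)/2 = 5.5.
Site 1 values → pooled ranks: 6.7→5.5, 7.2→3, 6.7→5.5, 7.6→2
Rank sum = 5.5 + 3 + 5.5 + 2 = 16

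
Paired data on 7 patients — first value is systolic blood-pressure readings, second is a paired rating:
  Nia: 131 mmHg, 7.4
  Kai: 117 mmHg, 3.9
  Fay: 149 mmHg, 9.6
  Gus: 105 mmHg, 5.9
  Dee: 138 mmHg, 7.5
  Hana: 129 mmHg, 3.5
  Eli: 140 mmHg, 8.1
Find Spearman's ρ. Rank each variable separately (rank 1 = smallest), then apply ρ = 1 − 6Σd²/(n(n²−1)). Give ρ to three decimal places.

0.857

Ranks of variable 1: 4, 2, 7, 1, 5, 3, 6
Ranks of variable 2: 4, 2, 7, 3, 5, 1, 6
d = r₁ − r₂: 0, 0, 0, -2, 0, 2, 0
d²: 0, 0, 0, 4, 0, 4, 0; Σd² = 8
ρ = 1 − 6·8/(7·48) = 1 − 48/336 = 0.857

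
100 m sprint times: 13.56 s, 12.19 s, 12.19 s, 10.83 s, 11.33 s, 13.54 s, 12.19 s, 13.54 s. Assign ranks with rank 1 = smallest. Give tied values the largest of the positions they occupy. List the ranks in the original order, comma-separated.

8, 5, 5, 1, 2, 7, 5, 7

Sorted (ascending): 10.83, 11.33, 12.19, 12.19, 12.19, 13.54, 13.54, 13.56
The 3 values of 12.19 occupy positions 3–5 → each gets rank 5.
The 2 values of 13.54 occupy positions 6–7 → each gets rank 7.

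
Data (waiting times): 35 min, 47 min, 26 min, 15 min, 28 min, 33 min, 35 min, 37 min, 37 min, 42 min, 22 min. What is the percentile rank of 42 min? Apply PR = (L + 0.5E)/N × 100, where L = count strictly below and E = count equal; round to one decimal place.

N = 11.
Strictly below 42: 9. Equal to 42: 1.
PR = (9 + 0.5·1)/11 × 100 = 86.4

86.4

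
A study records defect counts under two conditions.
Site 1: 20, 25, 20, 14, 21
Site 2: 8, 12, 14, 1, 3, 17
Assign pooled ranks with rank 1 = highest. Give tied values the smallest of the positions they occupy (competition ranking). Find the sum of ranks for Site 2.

49

Sorted (descending): 25, 21, 20, 20, 17, 14, 14, 12, 8, 3, 1
The 2 values of 20 occupy positions 3–4 → each gets rank 3.
The 2 values of 14 occupy positions 6–7 → each gets rank 6.
Site 2 values → pooled ranks: 8→9, 12→8, 14→6, 1→11, 3→10, 17→5
Rank sum = 9 + 8 + 6 + 11 + 10 + 5 = 49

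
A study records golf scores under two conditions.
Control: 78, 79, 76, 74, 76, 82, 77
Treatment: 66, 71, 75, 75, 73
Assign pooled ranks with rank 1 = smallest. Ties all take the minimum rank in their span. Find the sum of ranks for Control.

Sorted (ascending): 66, 71, 73, 74, 75, 75, 76, 76, 77, 78, 79, 82
The 2 values of 75 occupy positions 5–6 → each gets rank 5.
The 2 values of 76 occupy positions 7–8 → each gets rank 7.
Control values → pooled ranks: 78→10, 79→11, 76→7, 74→4, 76→7, 82→12, 77→9
Rank sum = 10 + 11 + 7 + 4 + 7 + 12 + 9 = 60

60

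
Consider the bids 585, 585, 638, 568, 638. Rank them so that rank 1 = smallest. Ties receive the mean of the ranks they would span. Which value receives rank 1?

Sorted (ascending): 568, 585, 585, 638, 638
The 2 values of 585 occupy positions 2–3 → average rank (2+3)/2 = 2.5.
The 2 values of 638 occupy positions 4–5 → average rank (4+5)/2 = 4.5.
Rank 1 → value 568.

568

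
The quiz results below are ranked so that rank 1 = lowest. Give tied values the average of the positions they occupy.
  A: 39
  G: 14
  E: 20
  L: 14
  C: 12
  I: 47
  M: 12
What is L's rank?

Sorted (ascending): 12, 12, 14, 14, 20, 39, 47
The 2 values of 12 occupy positions 1–2 → average rank (1+2)/2 = 1.5.
The 2 values of 14 occupy positions 3–4 → average rank (3+4)/2 = 3.5.
L has value 14 → rank 3.5.

3.5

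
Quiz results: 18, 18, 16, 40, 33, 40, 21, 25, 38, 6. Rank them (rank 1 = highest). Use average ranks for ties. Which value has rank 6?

21

Sorted (descending): 40, 40, 38, 33, 25, 21, 18, 18, 16, 6
The 2 values of 40 occupy positions 1–2 → average rank (1+2)/2 = 1.5.
The 2 values of 18 occupy positions 7–8 → average rank (7+8)/2 = 7.5.
Rank 6 → value 21.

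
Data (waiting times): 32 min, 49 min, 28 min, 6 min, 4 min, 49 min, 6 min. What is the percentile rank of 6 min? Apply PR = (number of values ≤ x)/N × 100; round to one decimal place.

42.9

N = 7.
Strictly below 6: 1. Equal to 6: 2.
PR = 3/7 × 100 = 42.9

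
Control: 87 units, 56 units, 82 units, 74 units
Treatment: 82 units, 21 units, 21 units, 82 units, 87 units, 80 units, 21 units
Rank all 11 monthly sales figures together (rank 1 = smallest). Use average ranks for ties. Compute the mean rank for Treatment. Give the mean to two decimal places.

Sorted (ascending): 21, 21, 21, 56, 74, 80, 82, 82, 82, 87, 87
The 3 values of 21 occupy positions 1–3 → average rank 2.
The 3 values of 82 occupy positions 7–9 → average rank 8.
The 2 values of 87 occupy positions 10–11 → average rank (10+11)/2 = 10.5.
Treatment values → pooled ranks: 82→8, 21→2, 21→2, 82→8, 87→10.5, 80→6, 21→2
Mean rank = (8 + 2 + 2 + 8 + 10.5 + 6 + 2) / 7 = 5.50

5.50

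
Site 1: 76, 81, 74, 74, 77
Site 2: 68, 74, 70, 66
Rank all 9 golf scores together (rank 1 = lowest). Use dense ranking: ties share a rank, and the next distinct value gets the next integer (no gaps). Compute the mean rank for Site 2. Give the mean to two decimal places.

2.50

Sorted (ascending): 66, 68, 70, 74, 74, 74, 76, 77, 81
The 3 values of 74 share dense rank 4.
Remaining distinct values take the next consecutive integers.
Site 2 values → pooled ranks: 68→2, 74→4, 70→3, 66→1
Mean rank = (2 + 4 + 3 + 1) / 4 = 2.50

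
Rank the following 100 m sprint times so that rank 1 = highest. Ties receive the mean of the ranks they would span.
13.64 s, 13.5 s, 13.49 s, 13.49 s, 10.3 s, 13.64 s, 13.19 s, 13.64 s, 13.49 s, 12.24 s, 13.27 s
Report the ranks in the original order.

Sorted (descending): 13.64, 13.64, 13.64, 13.5, 13.49, 13.49, 13.49, 13.27, 13.19, 12.24, 10.3
The 3 values of 13.64 occupy positions 1–3 → average rank 2.
The 3 values of 13.49 occupy positions 5–7 → average rank 6.

2, 4, 6, 6, 11, 2, 9, 2, 6, 10, 8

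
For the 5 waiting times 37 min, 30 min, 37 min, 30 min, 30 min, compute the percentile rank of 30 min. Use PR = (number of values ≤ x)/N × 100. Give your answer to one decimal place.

N = 5.
Strictly below 30: 0. Equal to 30: 3.
PR = 3/5 × 100 = 60.0

60.0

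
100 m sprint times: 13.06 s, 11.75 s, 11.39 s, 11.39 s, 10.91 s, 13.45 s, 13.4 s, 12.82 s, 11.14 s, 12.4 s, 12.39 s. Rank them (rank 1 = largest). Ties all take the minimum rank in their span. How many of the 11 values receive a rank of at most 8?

9

Sorted (descending): 13.45, 13.4, 13.06, 12.82, 12.4, 12.39, 11.75, 11.39, 11.39, 11.14, 10.91
The 2 values of 11.39 occupy positions 8–9 → each gets rank 8.
Ranks ≤ 8: {1, 2, 3, 4, 5, 6, 7, 8, 8} → 9 values.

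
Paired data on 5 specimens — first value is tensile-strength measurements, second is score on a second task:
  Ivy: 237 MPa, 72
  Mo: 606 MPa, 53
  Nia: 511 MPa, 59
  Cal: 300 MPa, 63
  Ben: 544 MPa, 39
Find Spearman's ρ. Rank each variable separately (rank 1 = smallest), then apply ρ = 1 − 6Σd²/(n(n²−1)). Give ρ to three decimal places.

-0.900

Ranks of variable 1: 1, 5, 3, 2, 4
Ranks of variable 2: 5, 2, 3, 4, 1
d = r₁ − r₂: -4, 3, 0, -2, 3
d²: 16, 9, 0, 4, 9; Σd² = 38
ρ = 1 − 6·38/(5·24) = 1 − 228/120 = -0.900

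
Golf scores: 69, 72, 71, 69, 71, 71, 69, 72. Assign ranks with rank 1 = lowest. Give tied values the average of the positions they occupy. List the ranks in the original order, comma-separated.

Sorted (ascending): 69, 69, 69, 71, 71, 71, 72, 72
The 3 values of 69 occupy positions 1–3 → average rank 2.
The 3 values of 71 occupy positions 4–6 → average rank 5.
The 2 values of 72 occupy positions 7–8 → average rank (7+8)/2 = 7.5.

2, 7.5, 5, 2, 5, 5, 2, 7.5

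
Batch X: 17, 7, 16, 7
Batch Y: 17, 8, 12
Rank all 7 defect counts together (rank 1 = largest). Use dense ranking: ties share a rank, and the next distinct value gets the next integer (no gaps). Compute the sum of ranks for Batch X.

Sorted (descending): 17, 17, 16, 12, 8, 7, 7
The 2 values of 17 share dense rank 1.
The 2 values of 7 share dense rank 5.
Remaining distinct values take the next consecutive integers.
Batch X values → pooled ranks: 17→1, 7→5, 16→2, 7→5
Rank sum = 1 + 5 + 2 + 5 = 13

13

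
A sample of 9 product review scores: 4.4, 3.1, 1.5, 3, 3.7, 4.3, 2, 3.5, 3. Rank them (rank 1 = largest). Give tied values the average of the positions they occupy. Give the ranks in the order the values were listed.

Sorted (descending): 4.4, 4.3, 3.7, 3.5, 3.1, 3, 3, 2, 1.5
The 2 values of 3 occupy positions 6–7 → average rank (6+7)/2 = 6.5.

1, 5, 9, 6.5, 3, 2, 8, 4, 6.5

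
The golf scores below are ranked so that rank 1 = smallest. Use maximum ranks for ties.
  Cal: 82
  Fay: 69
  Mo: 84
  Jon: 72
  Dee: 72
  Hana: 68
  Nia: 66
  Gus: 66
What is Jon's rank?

6

Sorted (ascending): 66, 66, 68, 69, 72, 72, 82, 84
The 2 values of 66 occupy positions 1–2 → each gets rank 2.
The 2 values of 72 occupy positions 5–6 → each gets rank 6.
Jon has value 72 → rank 6.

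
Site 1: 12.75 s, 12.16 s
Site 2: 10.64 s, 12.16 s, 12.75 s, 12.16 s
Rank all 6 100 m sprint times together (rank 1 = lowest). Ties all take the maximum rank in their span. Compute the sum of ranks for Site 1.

Sorted (ascending): 10.64, 12.16, 12.16, 12.16, 12.75, 12.75
The 3 values of 12.16 occupy positions 2–4 → each gets rank 4.
The 2 values of 12.75 occupy positions 5–6 → each gets rank 6.
Site 1 values → pooled ranks: 12.75→6, 12.16→4
Rank sum = 6 + 4 = 10

10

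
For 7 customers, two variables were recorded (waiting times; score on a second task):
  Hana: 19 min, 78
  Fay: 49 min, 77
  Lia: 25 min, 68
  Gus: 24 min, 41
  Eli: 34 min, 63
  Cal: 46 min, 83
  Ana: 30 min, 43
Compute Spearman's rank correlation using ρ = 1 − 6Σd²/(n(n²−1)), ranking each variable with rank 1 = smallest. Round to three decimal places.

Ranks of variable 1: 1, 7, 3, 2, 5, 6, 4
Ranks of variable 2: 6, 5, 4, 1, 3, 7, 2
d = r₁ − r₂: -5, 2, -1, 1, 2, -1, 2
d²: 25, 4, 1, 1, 4, 1, 4; Σd² = 40
ρ = 1 − 6·40/(7·48) = 1 − 240/336 = 0.286

0.286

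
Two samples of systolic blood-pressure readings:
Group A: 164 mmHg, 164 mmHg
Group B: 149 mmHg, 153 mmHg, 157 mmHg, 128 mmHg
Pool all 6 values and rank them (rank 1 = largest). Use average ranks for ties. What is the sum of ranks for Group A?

Sorted (descending): 164, 164, 157, 153, 149, 128
The 2 values of 164 occupy positions 1–2 → average rank (1+2)/2 = 1.5.
Group A values → pooled ranks: 164→1.5, 164→1.5
Rank sum = 1.5 + 1.5 = 3

3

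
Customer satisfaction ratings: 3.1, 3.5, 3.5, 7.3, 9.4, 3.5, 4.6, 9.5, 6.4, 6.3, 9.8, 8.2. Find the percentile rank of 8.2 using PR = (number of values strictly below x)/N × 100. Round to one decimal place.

N = 12.
Strictly below 8.2: 8. Equal to 8.2: 1.
PR = 8/12 × 100 = 66.7

66.7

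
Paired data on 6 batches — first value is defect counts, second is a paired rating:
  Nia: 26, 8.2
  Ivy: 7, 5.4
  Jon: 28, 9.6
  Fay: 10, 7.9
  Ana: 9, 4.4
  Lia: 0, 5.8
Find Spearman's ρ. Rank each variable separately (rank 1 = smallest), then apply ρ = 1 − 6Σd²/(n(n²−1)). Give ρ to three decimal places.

Ranks of variable 1: 5, 2, 6, 4, 3, 1
Ranks of variable 2: 5, 2, 6, 4, 1, 3
d = r₁ − r₂: 0, 0, 0, 0, 2, -2
d²: 0, 0, 0, 0, 4, 4; Σd² = 8
ρ = 1 − 6·8/(6·35) = 1 − 48/210 = 0.771

0.771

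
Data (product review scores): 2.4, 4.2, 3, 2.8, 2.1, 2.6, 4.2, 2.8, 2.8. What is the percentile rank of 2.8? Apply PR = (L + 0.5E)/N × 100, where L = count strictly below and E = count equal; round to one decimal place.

50.0

N = 9.
Strictly below 2.8: 3. Equal to 2.8: 3.
PR = (3 + 0.5·3)/9 × 100 = 50.0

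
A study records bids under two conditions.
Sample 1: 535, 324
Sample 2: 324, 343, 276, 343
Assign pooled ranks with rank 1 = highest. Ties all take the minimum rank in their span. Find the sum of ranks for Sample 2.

Sorted (descending): 535, 343, 343, 324, 324, 276
The 2 values of 343 occupy positions 2–3 → each gets rank 2.
The 2 values of 324 occupy positions 4–5 → each gets rank 4.
Sample 2 values → pooled ranks: 324→4, 343→2, 276→6, 343→2
Rank sum = 4 + 2 + 6 + 2 = 14

14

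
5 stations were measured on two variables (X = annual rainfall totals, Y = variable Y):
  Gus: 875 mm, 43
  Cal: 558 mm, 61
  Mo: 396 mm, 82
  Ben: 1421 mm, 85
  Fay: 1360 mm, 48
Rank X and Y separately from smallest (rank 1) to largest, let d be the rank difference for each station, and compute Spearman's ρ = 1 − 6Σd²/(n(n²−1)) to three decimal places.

0.100

Ranks of variable 1: 3, 2, 1, 5, 4
Ranks of variable 2: 1, 3, 4, 5, 2
d = r₁ − r₂: 2, -1, -3, 0, 2
d²: 4, 1, 9, 0, 4; Σd² = 18
ρ = 1 − 6·18/(5·24) = 1 − 108/120 = 0.100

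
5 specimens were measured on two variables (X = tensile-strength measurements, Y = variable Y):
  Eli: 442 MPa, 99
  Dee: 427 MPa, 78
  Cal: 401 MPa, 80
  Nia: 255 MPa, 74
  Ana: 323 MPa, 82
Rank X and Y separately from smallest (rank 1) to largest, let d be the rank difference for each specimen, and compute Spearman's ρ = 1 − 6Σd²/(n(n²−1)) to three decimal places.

0.600

Ranks of variable 1: 5, 4, 3, 1, 2
Ranks of variable 2: 5, 2, 3, 1, 4
d = r₁ − r₂: 0, 2, 0, 0, -2
d²: 0, 4, 0, 0, 4; Σd² = 8
ρ = 1 − 6·8/(5·24) = 1 − 48/120 = 0.600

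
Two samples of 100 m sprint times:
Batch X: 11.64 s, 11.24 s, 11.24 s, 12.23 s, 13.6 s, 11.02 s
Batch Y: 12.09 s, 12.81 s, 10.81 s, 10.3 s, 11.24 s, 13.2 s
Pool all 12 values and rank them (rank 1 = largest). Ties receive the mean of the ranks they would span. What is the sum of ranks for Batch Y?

Sorted (descending): 13.6, 13.2, 12.81, 12.23, 12.09, 11.64, 11.24, 11.24, 11.24, 11.02, 10.81, 10.3
The 3 values of 11.24 occupy positions 7–9 → average rank 8.
Batch Y values → pooled ranks: 12.09→5, 12.81→3, 10.81→11, 10.3→12, 11.24→8, 13.2→2
Rank sum = 5 + 3 + 11 + 12 + 8 + 2 = 41

41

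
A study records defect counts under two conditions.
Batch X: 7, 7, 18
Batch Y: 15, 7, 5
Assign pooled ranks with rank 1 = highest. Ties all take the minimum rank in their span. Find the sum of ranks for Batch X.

7

Sorted (descending): 18, 15, 7, 7, 7, 5
The 3 values of 7 occupy positions 3–5 → each gets rank 3.
Batch X values → pooled ranks: 7→3, 7→3, 18→1
Rank sum = 3 + 3 + 1 = 7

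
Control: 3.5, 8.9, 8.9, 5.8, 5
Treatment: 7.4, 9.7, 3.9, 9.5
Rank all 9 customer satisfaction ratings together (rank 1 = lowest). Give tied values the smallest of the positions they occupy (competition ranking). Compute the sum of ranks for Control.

Sorted (ascending): 3.5, 3.9, 5, 5.8, 7.4, 8.9, 8.9, 9.5, 9.7
The 2 values of 8.9 occupy positions 6–7 → each gets rank 6.
Control values → pooled ranks: 3.5→1, 8.9→6, 8.9→6, 5.8→4, 5→3
Rank sum = 1 + 6 + 6 + 4 + 3 = 20

20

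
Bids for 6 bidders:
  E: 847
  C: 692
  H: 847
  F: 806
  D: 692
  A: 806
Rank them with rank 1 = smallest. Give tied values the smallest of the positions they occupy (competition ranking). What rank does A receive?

Sorted (ascending): 692, 692, 806, 806, 847, 847
The 2 values of 692 occupy positions 1–2 → each gets rank 1.
The 2 values of 806 occupy positions 3–4 → each gets rank 3.
The 2 values of 847 occupy positions 5–6 → each gets rank 5.
A has value 806 → rank 3.

3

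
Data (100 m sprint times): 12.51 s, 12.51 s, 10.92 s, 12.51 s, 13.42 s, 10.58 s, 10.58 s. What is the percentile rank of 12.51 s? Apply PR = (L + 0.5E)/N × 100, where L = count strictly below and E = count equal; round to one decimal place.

64.3

N = 7.
Strictly below 12.51: 3. Equal to 12.51: 3.
PR = (3 + 0.5·3)/7 × 100 = 64.3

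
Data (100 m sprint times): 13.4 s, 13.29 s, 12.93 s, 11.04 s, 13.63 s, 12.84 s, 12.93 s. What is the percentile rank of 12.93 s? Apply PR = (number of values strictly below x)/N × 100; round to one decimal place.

N = 7.
Strictly below 12.93: 2. Equal to 12.93: 2.
PR = 2/7 × 100 = 28.6

28.6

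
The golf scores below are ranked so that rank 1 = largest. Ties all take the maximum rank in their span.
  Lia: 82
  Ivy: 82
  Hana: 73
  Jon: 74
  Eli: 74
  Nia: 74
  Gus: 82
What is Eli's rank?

6

Sorted (descending): 82, 82, 82, 74, 74, 74, 73
The 3 values of 82 occupy positions 1–3 → each gets rank 3.
The 3 values of 74 occupy positions 4–6 → each gets rank 6.
Eli has value 74 → rank 6.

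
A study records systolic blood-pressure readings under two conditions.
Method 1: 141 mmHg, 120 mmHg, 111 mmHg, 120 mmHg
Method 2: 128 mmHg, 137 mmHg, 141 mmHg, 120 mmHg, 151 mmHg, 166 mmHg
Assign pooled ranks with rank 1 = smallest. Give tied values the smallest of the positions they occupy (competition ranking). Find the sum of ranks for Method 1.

12

Sorted (ascending): 111, 120, 120, 120, 128, 137, 141, 141, 151, 166
The 3 values of 120 occupy positions 2–4 → each gets rank 2.
The 2 values of 141 occupy positions 7–8 → each gets rank 7.
Method 1 values → pooled ranks: 141→7, 120→2, 111→1, 120→2
Rank sum = 7 + 2 + 1 + 2 = 12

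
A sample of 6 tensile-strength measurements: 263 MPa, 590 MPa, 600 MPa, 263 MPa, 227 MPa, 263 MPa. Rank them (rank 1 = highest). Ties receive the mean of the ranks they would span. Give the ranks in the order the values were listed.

Sorted (descending): 600, 590, 263, 263, 263, 227
The 3 values of 263 occupy positions 3–5 → average rank 4.

4, 2, 1, 4, 6, 4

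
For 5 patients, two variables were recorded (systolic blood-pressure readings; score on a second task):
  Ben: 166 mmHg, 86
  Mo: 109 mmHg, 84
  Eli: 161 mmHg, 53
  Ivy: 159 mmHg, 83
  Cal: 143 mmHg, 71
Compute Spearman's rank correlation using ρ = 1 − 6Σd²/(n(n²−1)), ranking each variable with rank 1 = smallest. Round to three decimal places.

0.100

Ranks of variable 1: 5, 1, 4, 3, 2
Ranks of variable 2: 5, 4, 1, 3, 2
d = r₁ − r₂: 0, -3, 3, 0, 0
d²: 0, 9, 9, 0, 0; Σd² = 18
ρ = 1 − 6·18/(5·24) = 1 − 108/120 = 0.100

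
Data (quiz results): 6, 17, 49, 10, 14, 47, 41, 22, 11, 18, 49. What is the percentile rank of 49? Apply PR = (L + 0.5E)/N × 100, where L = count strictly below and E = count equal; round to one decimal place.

N = 11.
Strictly below 49: 9. Equal to 49: 2.
PR = (9 + 0.5·2)/11 × 100 = 90.9

90.9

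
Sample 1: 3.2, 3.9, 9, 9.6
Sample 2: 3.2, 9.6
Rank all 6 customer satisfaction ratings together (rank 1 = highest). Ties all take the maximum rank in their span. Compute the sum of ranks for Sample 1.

15

Sorted (descending): 9.6, 9.6, 9, 3.9, 3.2, 3.2
The 2 values of 9.6 occupy positions 1–2 → each gets rank 2.
The 2 values of 3.2 occupy positions 5–6 → each gets rank 6.
Sample 1 values → pooled ranks: 3.2→6, 3.9→4, 9→3, 9.6→2
Rank sum = 6 + 4 + 3 + 2 = 15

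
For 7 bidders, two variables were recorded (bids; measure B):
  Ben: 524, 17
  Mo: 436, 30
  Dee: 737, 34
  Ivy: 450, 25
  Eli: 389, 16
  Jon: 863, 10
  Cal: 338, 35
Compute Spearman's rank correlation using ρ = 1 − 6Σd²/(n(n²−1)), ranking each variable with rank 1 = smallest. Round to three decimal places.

Ranks of variable 1: 5, 3, 6, 4, 2, 7, 1
Ranks of variable 2: 3, 5, 6, 4, 2, 1, 7
d = r₁ − r₂: 2, -2, 0, 0, 0, 6, -6
d²: 4, 4, 0, 0, 0, 36, 36; Σd² = 80
ρ = 1 − 6·80/(7·48) = 1 − 480/336 = -0.429

-0.429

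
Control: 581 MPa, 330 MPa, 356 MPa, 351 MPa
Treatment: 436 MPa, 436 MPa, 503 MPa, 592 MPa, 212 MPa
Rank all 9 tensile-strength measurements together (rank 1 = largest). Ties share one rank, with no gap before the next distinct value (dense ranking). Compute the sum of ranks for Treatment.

Sorted (descending): 592, 581, 503, 436, 436, 356, 351, 330, 212
The 2 values of 436 share dense rank 4.
Remaining distinct values take the next consecutive integers.
Treatment values → pooled ranks: 436→4, 436→4, 503→3, 592→1, 212→8
Rank sum = 4 + 4 + 3 + 1 + 8 = 20

20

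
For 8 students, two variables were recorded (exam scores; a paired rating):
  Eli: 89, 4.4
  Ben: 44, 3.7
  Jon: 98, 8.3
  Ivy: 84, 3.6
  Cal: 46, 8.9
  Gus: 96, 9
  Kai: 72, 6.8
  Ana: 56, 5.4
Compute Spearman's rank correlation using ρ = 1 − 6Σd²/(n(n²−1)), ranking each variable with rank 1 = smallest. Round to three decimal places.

0.310

Ranks of variable 1: 6, 1, 8, 5, 2, 7, 4, 3
Ranks of variable 2: 3, 2, 6, 1, 7, 8, 5, 4
d = r₁ − r₂: 3, -1, 2, 4, -5, -1, -1, -1
d²: 9, 1, 4, 16, 25, 1, 1, 1; Σd² = 58
ρ = 1 − 6·58/(8·63) = 1 − 348/504 = 0.310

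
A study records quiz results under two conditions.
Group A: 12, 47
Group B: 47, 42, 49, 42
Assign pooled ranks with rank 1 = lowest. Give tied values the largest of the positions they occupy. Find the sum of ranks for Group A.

6

Sorted (ascending): 12, 42, 42, 47, 47, 49
The 2 values of 42 occupy positions 2–3 → each gets rank 3.
The 2 values of 47 occupy positions 4–5 → each gets rank 5.
Group A values → pooled ranks: 12→1, 47→5
Rank sum = 1 + 5 = 6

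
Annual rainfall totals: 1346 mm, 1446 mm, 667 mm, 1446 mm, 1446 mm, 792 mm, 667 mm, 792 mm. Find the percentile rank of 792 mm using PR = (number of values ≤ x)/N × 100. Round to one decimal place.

50.0

N = 8.
Strictly below 792: 2. Equal to 792: 2.
PR = 4/8 × 100 = 50.0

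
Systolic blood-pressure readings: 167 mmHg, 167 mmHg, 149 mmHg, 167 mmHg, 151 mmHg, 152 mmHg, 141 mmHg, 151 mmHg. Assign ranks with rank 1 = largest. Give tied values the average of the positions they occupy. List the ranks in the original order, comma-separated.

2, 2, 7, 2, 5.5, 4, 8, 5.5

Sorted (descending): 167, 167, 167, 152, 151, 151, 149, 141
The 3 values of 167 occupy positions 1–3 → average rank 2.
The 2 values of 151 occupy positions 5–6 → average rank (5+6)/2 = 5.5.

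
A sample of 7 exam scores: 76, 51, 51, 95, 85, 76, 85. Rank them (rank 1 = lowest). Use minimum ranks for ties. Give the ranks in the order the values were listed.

Sorted (ascending): 51, 51, 76, 76, 85, 85, 95
The 2 values of 51 occupy positions 1–2 → each gets rank 1.
The 2 values of 76 occupy positions 3–4 → each gets rank 3.
The 2 values of 85 occupy positions 5–6 → each gets rank 5.

3, 1, 1, 7, 5, 3, 5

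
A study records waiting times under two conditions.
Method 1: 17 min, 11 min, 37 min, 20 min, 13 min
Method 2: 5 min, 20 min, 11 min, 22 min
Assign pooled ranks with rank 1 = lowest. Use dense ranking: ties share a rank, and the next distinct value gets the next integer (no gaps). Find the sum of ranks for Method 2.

Sorted (ascending): 5, 11, 11, 13, 17, 20, 20, 22, 37
The 2 values of 11 share dense rank 2.
The 2 values of 20 share dense rank 5.
Remaining distinct values take the next consecutive integers.
Method 2 values → pooled ranks: 5→1, 20→5, 11→2, 22→6
Rank sum = 1 + 5 + 2 + 6 = 14

14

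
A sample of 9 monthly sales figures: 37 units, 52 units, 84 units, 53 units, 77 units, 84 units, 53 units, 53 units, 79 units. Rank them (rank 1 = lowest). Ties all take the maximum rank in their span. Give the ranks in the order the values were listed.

1, 2, 9, 5, 6, 9, 5, 5, 7

Sorted (ascending): 37, 52, 53, 53, 53, 77, 79, 84, 84
The 3 values of 53 occupy positions 3–5 → each gets rank 5.
The 2 values of 84 occupy positions 8–9 → each gets rank 9.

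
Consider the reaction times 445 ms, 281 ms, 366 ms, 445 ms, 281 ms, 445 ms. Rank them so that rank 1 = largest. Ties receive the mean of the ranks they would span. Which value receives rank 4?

Sorted (descending): 445, 445, 445, 366, 281, 281
The 3 values of 445 occupy positions 1–3 → average rank 2.
The 2 values of 281 occupy positions 5–6 → average rank (5+6)/2 = 5.5.
Rank 4 → value 366.

366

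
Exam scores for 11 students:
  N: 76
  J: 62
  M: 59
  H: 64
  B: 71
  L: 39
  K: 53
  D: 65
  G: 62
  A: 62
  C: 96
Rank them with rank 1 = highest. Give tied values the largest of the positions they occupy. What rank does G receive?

Sorted (descending): 96, 76, 71, 65, 64, 62, 62, 62, 59, 53, 39
The 3 values of 62 occupy positions 6–8 → each gets rank 8.
G has value 62 → rank 8.

8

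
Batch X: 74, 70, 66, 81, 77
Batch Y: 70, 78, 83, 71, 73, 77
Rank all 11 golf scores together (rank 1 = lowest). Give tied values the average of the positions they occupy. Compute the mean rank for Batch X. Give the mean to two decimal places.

5.40

Sorted (ascending): 66, 70, 70, 71, 73, 74, 77, 77, 78, 81, 83
The 2 values of 70 occupy positions 2–3 → average rank (2+3)/2 = 2.5.
The 2 values of 77 occupy positions 7–8 → average rank (7+8)/2 = 7.5.
Batch X values → pooled ranks: 74→6, 70→2.5, 66→1, 81→10, 77→7.5
Mean rank = (6 + 2.5 + 1 + 10 + 7.5) / 5 = 5.40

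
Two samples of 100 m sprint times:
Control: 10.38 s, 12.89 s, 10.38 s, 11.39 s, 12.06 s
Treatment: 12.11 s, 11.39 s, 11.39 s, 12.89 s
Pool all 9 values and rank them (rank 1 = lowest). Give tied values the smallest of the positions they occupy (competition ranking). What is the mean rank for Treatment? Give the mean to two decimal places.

5.25

Sorted (ascending): 10.38, 10.38, 11.39, 11.39, 11.39, 12.06, 12.11, 12.89, 12.89
The 2 values of 10.38 occupy positions 1–2 → each gets rank 1.
The 3 values of 11.39 occupy positions 3–5 → each gets rank 3.
The 2 values of 12.89 occupy positions 8–9 → each gets rank 8.
Treatment values → pooled ranks: 12.11→7, 11.39→3, 11.39→3, 12.89→8
Mean rank = (7 + 3 + 3 + 8) / 4 = 5.25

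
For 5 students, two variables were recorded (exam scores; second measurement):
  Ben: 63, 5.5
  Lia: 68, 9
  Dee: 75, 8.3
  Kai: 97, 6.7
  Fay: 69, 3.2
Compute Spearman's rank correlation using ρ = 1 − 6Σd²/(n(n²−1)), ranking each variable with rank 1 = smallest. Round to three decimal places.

Ranks of variable 1: 1, 2, 4, 5, 3
Ranks of variable 2: 2, 5, 4, 3, 1
d = r₁ − r₂: -1, -3, 0, 2, 2
d²: 1, 9, 0, 4, 4; Σd² = 18
ρ = 1 − 6·18/(5·24) = 1 − 108/120 = 0.100

0.100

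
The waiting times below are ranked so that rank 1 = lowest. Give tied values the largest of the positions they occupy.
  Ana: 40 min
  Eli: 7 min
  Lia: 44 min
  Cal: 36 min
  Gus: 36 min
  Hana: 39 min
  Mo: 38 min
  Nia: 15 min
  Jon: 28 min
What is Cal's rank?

Sorted (ascending): 7, 15, 28, 36, 36, 38, 39, 40, 44
The 2 values of 36 occupy positions 4–5 → each gets rank 5.
Cal has value 36 min → rank 5.

5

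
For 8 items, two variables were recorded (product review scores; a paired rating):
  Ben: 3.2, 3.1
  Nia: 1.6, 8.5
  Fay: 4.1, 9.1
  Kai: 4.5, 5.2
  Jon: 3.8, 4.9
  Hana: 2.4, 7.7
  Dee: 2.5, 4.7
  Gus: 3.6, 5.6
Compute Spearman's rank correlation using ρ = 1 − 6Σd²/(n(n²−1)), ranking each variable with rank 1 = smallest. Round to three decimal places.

Ranks of variable 1: 4, 1, 7, 8, 6, 2, 3, 5
Ranks of variable 2: 1, 7, 8, 4, 3, 6, 2, 5
d = r₁ − r₂: 3, -6, -1, 4, 3, -4, 1, 0
d²: 9, 36, 1, 16, 9, 16, 1, 0; Σd² = 88
ρ = 1 − 6·88/(8·63) = 1 − 528/504 = -0.048

-0.048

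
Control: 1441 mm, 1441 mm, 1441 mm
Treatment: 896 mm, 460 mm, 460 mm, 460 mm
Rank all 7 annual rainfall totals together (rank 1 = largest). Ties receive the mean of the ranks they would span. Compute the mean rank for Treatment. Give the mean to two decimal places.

Sorted (descending): 1441, 1441, 1441, 896, 460, 460, 460
The 3 values of 1441 occupy positions 1–3 → average rank 2.
The 3 values of 460 occupy positions 5–7 → average rank 6.
Treatment values → pooled ranks: 896→4, 460→6, 460→6, 460→6
Mean rank = (4 + 6 + 6 + 6) / 4 = 5.50

5.50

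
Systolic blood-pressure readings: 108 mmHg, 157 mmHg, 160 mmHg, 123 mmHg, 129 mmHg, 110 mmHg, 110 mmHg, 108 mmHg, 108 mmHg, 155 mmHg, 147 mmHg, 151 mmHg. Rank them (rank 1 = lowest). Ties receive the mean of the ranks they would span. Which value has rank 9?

151

Sorted (ascending): 108, 108, 108, 110, 110, 123, 129, 147, 151, 155, 157, 160
The 3 values of 108 occupy positions 1–3 → average rank 2.
The 2 values of 110 occupy positions 4–5 → average rank (4+5)/2 = 4.5.
Rank 9 → value 151.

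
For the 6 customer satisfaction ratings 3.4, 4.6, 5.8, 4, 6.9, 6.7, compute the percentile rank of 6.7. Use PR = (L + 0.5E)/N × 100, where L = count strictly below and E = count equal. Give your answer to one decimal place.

75.0

N = 6.
Strictly below 6.7: 4. Equal to 6.7: 1.
PR = (4 + 0.5·1)/6 × 100 = 75.0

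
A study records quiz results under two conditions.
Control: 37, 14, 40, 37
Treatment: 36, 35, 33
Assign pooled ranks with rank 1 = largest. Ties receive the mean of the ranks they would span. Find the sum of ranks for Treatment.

15

Sorted (descending): 40, 37, 37, 36, 35, 33, 14
The 2 values of 37 occupy positions 2–3 → average rank (2+3)/2 = 2.5.
Treatment values → pooled ranks: 36→4, 35→5, 33→6
Rank sum = 4 + 5 + 6 = 15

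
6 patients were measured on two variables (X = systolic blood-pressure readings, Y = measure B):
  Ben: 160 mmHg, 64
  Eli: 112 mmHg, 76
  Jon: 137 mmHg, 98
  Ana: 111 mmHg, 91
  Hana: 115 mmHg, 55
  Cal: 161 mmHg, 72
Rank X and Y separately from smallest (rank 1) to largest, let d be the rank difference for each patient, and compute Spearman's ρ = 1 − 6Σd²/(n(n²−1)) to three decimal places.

-0.314

Ranks of variable 1: 5, 2, 4, 1, 3, 6
Ranks of variable 2: 2, 4, 6, 5, 1, 3
d = r₁ − r₂: 3, -2, -2, -4, 2, 3
d²: 9, 4, 4, 16, 4, 9; Σd² = 46
ρ = 1 − 6·46/(6·35) = 1 − 276/210 = -0.314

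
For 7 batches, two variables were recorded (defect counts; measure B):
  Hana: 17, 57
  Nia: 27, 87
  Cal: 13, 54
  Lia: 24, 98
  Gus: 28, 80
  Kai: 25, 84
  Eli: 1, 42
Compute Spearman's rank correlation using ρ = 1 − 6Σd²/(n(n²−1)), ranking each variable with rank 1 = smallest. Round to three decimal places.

Ranks of variable 1: 3, 6, 2, 4, 7, 5, 1
Ranks of variable 2: 3, 6, 2, 7, 4, 5, 1
d = r₁ − r₂: 0, 0, 0, -3, 3, 0, 0
d²: 0, 0, 0, 9, 9, 0, 0; Σd² = 18
ρ = 1 − 6·18/(7·48) = 1 − 108/336 = 0.679

0.679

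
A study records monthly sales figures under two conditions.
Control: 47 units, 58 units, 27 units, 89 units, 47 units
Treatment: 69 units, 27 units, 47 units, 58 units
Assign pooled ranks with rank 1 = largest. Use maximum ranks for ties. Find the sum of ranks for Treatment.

22

Sorted (descending): 89, 69, 58, 58, 47, 47, 47, 27, 27
The 2 values of 58 occupy positions 3–4 → each gets rank 4.
The 3 values of 47 occupy positions 5–7 → each gets rank 7.
The 2 values of 27 occupy positions 8–9 → each gets rank 9.
Treatment values → pooled ranks: 69→2, 27→9, 47→7, 58→4
Rank sum = 2 + 9 + 7 + 4 = 22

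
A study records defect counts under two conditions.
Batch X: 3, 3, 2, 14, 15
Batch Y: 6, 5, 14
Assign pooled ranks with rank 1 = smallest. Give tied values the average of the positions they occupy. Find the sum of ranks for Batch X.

Sorted (ascending): 2, 3, 3, 5, 6, 14, 14, 15
The 2 values of 3 occupy positions 2–3 → average rank (2+3)/2 = 2.5.
The 2 values of 14 occupy positions 6–7 → average rank (6+7)/2 = 6.5.
Batch X values → pooled ranks: 3→2.5, 3→2.5, 2→1, 14→6.5, 15→8
Rank sum = 2.5 + 2.5 + 1 + 6.5 + 8 = 20.5

20.5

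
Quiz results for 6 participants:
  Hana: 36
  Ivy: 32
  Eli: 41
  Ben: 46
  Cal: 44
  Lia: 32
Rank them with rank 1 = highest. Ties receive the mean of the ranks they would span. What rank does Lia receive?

Sorted (descending): 46, 44, 41, 36, 32, 32
The 2 values of 32 occupy positions 5–6 → average rank (5+6)/2 = 5.5.
Lia has value 32 → rank 5.5.

5.5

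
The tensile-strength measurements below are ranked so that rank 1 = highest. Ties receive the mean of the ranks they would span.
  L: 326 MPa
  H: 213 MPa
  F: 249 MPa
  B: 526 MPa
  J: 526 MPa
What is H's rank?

5

Sorted (descending): 526, 526, 326, 249, 213
The 2 values of 526 occupy positions 1–2 → average rank (1+2)/2 = 1.5.
H has value 213 MPa → rank 5.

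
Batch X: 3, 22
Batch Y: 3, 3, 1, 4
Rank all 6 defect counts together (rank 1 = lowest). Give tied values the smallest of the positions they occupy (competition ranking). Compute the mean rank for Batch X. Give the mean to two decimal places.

4.00

Sorted (ascending): 1, 3, 3, 3, 4, 22
The 3 values of 3 occupy positions 2–4 → each gets rank 2.
Batch X values → pooled ranks: 3→2, 22→6
Mean rank = (2 + 6) / 2 = 4.00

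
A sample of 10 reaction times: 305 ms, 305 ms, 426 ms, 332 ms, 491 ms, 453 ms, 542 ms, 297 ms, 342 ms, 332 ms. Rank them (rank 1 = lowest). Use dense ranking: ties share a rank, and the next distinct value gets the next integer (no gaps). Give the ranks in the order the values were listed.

Sorted (ascending): 297, 305, 305, 332, 332, 342, 426, 453, 491, 542
The 2 values of 305 share dense rank 2.
The 2 values of 332 share dense rank 3.
Remaining distinct values take the next consecutive integers.

2, 2, 5, 3, 7, 6, 8, 1, 4, 3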